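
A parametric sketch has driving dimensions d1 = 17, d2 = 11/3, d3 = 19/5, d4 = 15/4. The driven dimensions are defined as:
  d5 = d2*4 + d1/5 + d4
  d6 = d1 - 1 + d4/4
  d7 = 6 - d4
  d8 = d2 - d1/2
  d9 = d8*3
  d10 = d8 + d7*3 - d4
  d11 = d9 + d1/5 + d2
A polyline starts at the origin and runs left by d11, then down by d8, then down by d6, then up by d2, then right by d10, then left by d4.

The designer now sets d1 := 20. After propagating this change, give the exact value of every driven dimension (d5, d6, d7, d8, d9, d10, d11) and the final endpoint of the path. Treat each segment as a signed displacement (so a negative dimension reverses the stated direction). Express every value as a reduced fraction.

Apply edit: d1 := 20
  d5 = d2*4 + d1/5 + d4 = 269/12
  d6 = d1 - 1 + d4/4 = 319/16
  d7 = 6 - d4 = 9/4
  d8 = d2 - d1/2 = -19/3
  d9 = d8*3 = -19
  d10 = d8 + d7*3 - d4 = -10/3
  d11 = d9 + d1/5 + d2 = -34/3
Walk from origin (0, 0):
  seg 1: left by d11 = -34/3 → (34/3, 0)
  seg 2: down by d8 = -19/3 → (34/3, 19/3)
  seg 3: down by d6 = 319/16 → (34/3, -653/48)
  seg 4: up by d2 = 11/3 → (34/3, -159/16)
  seg 5: right by d10 = -10/3 → (8, -159/16)
  seg 6: left by d4 = 15/4 → (17/4, -159/16)

d5 = 269/12
d6 = 319/16
d7 = 9/4
d8 = -19/3
d9 = -19
d10 = -10/3
d11 = -34/3
endpoint = (17/4, -159/16)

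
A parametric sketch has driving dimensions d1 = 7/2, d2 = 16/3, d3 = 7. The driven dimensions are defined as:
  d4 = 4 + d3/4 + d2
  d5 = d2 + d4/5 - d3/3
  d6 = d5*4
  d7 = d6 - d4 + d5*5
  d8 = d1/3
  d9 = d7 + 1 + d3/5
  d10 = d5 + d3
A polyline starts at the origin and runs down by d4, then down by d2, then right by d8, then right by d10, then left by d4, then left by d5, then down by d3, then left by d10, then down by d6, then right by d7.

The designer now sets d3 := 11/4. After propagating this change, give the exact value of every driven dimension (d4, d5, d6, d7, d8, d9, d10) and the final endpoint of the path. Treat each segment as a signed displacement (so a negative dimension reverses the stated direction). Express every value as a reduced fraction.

Apply edit: d3 := 11/4
  d4 = 4 + d3/4 + d2 = 481/48
  d5 = d2 + d4/5 - d3/3 = 1541/240
  d6 = d5*4 = 1541/60
  d7 = d6 - d4 + d5*5 = 1433/30
  d8 = d1/3 = 7/6
  d9 = d7 + 1 + d3/5 = 2959/60
  d10 = d5 + d3 = 2201/240
Walk from origin (0, 0):
  seg 1: down by d4 = 481/48 → (0, -481/48)
  seg 2: down by d2 = 16/3 → (0, -737/48)
  seg 3: right by d8 = 7/6 → (7/6, -737/48)
  seg 4: right by d10 = 2201/240 → (827/80, -737/48)
  seg 5: left by d4 = 481/48 → (19/60, -737/48)
  seg 6: left by d5 = 1541/240 → (-293/48, -737/48)
  seg 7: down by d3 = 11/4 → (-293/48, -869/48)
  seg 8: left by d10 = 2201/240 → (-611/40, -869/48)
  seg 9: down by d6 = 1541/60 → (-611/40, -3503/80)
  seg 10: right by d7 = 1433/30 → (3899/120, -3503/80)

d4 = 481/48
d5 = 1541/240
d6 = 1541/60
d7 = 1433/30
d8 = 7/6
d9 = 2959/60
d10 = 2201/240
endpoint = (3899/120, -3503/80)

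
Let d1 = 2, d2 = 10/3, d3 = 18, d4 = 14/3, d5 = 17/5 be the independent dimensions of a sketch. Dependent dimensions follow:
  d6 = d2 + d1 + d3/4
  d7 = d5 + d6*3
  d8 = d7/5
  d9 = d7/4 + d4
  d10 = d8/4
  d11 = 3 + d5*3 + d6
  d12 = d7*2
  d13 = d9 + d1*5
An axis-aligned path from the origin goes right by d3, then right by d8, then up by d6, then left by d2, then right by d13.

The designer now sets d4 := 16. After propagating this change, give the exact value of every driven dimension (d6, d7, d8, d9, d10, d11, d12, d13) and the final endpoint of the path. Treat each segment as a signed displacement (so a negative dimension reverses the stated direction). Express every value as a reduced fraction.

d6 = 59/6
d7 = 329/10
d8 = 329/50
d9 = 969/40
d10 = 329/200
d11 = 691/30
d12 = 329/5
d13 = 1369/40
endpoint = (33283/600, 59/6)

Apply edit: d4 := 16
  d6 = d2 + d1 + d3/4 = 59/6
  d7 = d5 + d6*3 = 329/10
  d8 = d7/5 = 329/50
  d9 = d7/4 + d4 = 969/40
  d10 = d8/4 = 329/200
  d11 = 3 + d5*3 + d6 = 691/30
  d12 = d7*2 = 329/5
  d13 = d9 + d1*5 = 1369/40
Walk from origin (0, 0):
  seg 1: right by d3 = 18 → (18, 0)
  seg 2: right by d8 = 329/50 → (1229/50, 0)
  seg 3: up by d6 = 59/6 → (1229/50, 59/6)
  seg 4: left by d2 = 10/3 → (3187/150, 59/6)
  seg 5: right by d13 = 1369/40 → (33283/600, 59/6)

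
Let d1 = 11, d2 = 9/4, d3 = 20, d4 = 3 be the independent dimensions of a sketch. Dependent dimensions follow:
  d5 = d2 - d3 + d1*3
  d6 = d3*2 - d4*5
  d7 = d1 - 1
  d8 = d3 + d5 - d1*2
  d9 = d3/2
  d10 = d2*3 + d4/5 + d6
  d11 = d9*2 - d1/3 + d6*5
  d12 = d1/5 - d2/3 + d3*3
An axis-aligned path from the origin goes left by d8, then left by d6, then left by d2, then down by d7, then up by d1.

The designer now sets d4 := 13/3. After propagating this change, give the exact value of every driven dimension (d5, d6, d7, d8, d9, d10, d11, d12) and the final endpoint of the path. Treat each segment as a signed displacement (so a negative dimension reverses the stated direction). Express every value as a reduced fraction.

Apply edit: d4 := 13/3
  d5 = d2 - d3 + d1*3 = 61/4
  d6 = d3*2 - d4*5 = 55/3
  d7 = d1 - 1 = 10
  d8 = d3 + d5 - d1*2 = 53/4
  d9 = d3/2 = 10
  d10 = d2*3 + d4/5 + d6 = 519/20
  d11 = d9*2 - d1/3 + d6*5 = 108
  d12 = d1/5 - d2/3 + d3*3 = 1229/20
Walk from origin (0, 0):
  seg 1: left by d8 = 53/4 → (-53/4, 0)
  seg 2: left by d6 = 55/3 → (-379/12, 0)
  seg 3: left by d2 = 9/4 → (-203/6, 0)
  seg 4: down by d7 = 10 → (-203/6, -10)
  seg 5: up by d1 = 11 → (-203/6, 1)

d5 = 61/4
d6 = 55/3
d7 = 10
d8 = 53/4
d9 = 10
d10 = 519/20
d11 = 108
d12 = 1229/20
endpoint = (-203/6, 1)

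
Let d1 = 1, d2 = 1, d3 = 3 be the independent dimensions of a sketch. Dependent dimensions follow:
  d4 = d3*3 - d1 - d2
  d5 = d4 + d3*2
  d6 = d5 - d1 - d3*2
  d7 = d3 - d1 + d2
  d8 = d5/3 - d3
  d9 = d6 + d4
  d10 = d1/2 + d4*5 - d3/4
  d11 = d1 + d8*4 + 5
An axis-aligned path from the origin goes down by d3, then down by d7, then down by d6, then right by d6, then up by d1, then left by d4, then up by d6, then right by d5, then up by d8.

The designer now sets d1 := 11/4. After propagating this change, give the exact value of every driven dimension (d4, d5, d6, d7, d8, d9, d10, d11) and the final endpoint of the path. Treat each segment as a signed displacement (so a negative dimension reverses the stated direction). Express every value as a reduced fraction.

Apply edit: d1 := 11/4
  d4 = d3*3 - d1 - d2 = 21/4
  d5 = d4 + d3*2 = 45/4
  d6 = d5 - d1 - d3*2 = 5/2
  d7 = d3 - d1 + d2 = 5/4
  d8 = d5/3 - d3 = 3/4
  d9 = d6 + d4 = 31/4
  d10 = d1/2 + d4*5 - d3/4 = 215/8
  d11 = d1 + d8*4 + 5 = 43/4
Walk from origin (0, 0):
  seg 1: down by d3 = 3 → (0, -3)
  seg 2: down by d7 = 5/4 → (0, -17/4)
  seg 3: down by d6 = 5/2 → (0, -27/4)
  seg 4: right by d6 = 5/2 → (5/2, -27/4)
  seg 5: up by d1 = 11/4 → (5/2, -4)
  seg 6: left by d4 = 21/4 → (-11/4, -4)
  seg 7: up by d6 = 5/2 → (-11/4, -3/2)
  seg 8: right by d5 = 45/4 → (17/2, -3/2)
  seg 9: up by d8 = 3/4 → (17/2, -3/4)

d4 = 21/4
d5 = 45/4
d6 = 5/2
d7 = 5/4
d8 = 3/4
d9 = 31/4
d10 = 215/8
d11 = 43/4
endpoint = (17/2, -3/4)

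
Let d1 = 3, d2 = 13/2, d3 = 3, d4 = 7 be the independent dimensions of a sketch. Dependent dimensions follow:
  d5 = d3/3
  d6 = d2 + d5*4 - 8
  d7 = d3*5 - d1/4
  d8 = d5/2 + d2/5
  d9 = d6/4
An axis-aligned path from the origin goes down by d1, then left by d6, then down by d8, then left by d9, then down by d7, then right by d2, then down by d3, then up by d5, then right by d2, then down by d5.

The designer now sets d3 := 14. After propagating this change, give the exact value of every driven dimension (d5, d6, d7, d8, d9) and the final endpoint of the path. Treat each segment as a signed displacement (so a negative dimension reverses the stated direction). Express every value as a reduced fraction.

d5 = 14/3
d6 = 103/6
d7 = 277/4
d8 = 109/30
d9 = 103/24
endpoint = (-203/24, -5393/60)

Apply edit: d3 := 14
  d5 = d3/3 = 14/3
  d6 = d2 + d5*4 - 8 = 103/6
  d7 = d3*5 - d1/4 = 277/4
  d8 = d5/2 + d2/5 = 109/30
  d9 = d6/4 = 103/24
Walk from origin (0, 0):
  seg 1: down by d1 = 3 → (0, -3)
  seg 2: left by d6 = 103/6 → (-103/6, -3)
  seg 3: down by d8 = 109/30 → (-103/6, -199/30)
  seg 4: left by d9 = 103/24 → (-515/24, -199/30)
  seg 5: down by d7 = 277/4 → (-515/24, -4553/60)
  seg 6: right by d2 = 13/2 → (-359/24, -4553/60)
  seg 7: down by d3 = 14 → (-359/24, -5393/60)
  seg 8: up by d5 = 14/3 → (-359/24, -5113/60)
  seg 9: right by d2 = 13/2 → (-203/24, -5113/60)
  seg 10: down by d5 = 14/3 → (-203/24, -5393/60)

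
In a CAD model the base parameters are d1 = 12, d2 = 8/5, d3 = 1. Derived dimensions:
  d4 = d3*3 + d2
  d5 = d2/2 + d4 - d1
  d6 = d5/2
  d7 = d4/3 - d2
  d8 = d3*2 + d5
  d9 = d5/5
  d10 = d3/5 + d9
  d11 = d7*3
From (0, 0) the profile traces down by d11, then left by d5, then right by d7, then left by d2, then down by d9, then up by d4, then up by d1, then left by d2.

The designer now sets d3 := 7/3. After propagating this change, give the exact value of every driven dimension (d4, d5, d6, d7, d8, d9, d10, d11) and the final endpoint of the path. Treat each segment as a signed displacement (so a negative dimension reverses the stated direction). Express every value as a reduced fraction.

Apply edit: d3 := 7/3
  d4 = d3*3 + d2 = 43/5
  d5 = d2/2 + d4 - d1 = -13/5
  d6 = d5/2 = -13/10
  d7 = d4/3 - d2 = 19/15
  d8 = d3*2 + d5 = 31/15
  d9 = d5/5 = -13/25
  d10 = d3/5 + d9 = -4/75
  d11 = d7*3 = 19/5
Walk from origin (0, 0):
  seg 1: down by d11 = 19/5 → (0, -19/5)
  seg 2: left by d5 = -13/5 → (13/5, -19/5)
  seg 3: right by d7 = 19/15 → (58/15, -19/5)
  seg 4: left by d2 = 8/5 → (34/15, -19/5)
  seg 5: down by d9 = -13/25 → (34/15, -82/25)
  seg 6: up by d4 = 43/5 → (34/15, 133/25)
  seg 7: up by d1 = 12 → (34/15, 433/25)
  seg 8: left by d2 = 8/5 → (2/3, 433/25)

d4 = 43/5
d5 = -13/5
d6 = -13/10
d7 = 19/15
d8 = 31/15
d9 = -13/25
d10 = -4/75
d11 = 19/5
endpoint = (2/3, 433/25)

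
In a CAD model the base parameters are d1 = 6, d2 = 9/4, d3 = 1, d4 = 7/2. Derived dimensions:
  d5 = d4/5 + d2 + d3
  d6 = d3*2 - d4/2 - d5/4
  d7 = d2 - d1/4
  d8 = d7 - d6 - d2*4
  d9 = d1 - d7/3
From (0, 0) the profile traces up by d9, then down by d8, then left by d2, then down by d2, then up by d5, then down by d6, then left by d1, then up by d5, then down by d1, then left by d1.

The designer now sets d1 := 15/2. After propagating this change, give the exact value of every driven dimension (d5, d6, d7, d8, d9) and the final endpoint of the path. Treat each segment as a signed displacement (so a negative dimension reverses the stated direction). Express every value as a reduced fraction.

Apply edit: d1 := 15/2
  d5 = d4/5 + d2 + d3 = 79/20
  d6 = d3*2 - d4/2 - d5/4 = -59/80
  d7 = d2 - d1/4 = 3/8
  d8 = d7 - d6 - d2*4 = -631/80
  d9 = d1 - d7/3 = 59/8
Walk from origin (0, 0):
  seg 1: up by d9 = 59/8 → (0, 59/8)
  seg 2: down by d8 = -631/80 → (0, 1221/80)
  seg 3: left by d2 = 9/4 → (-9/4, 1221/80)
  seg 4: down by d2 = 9/4 → (-9/4, 1041/80)
  seg 5: up by d5 = 79/20 → (-9/4, 1357/80)
  seg 6: down by d6 = -59/80 → (-9/4, 177/10)
  seg 7: left by d1 = 15/2 → (-39/4, 177/10)
  seg 8: up by d5 = 79/20 → (-39/4, 433/20)
  seg 9: down by d1 = 15/2 → (-39/4, 283/20)
  seg 10: left by d1 = 15/2 → (-69/4, 283/20)

d5 = 79/20
d6 = -59/80
d7 = 3/8
d8 = -631/80
d9 = 59/8
endpoint = (-69/4, 283/20)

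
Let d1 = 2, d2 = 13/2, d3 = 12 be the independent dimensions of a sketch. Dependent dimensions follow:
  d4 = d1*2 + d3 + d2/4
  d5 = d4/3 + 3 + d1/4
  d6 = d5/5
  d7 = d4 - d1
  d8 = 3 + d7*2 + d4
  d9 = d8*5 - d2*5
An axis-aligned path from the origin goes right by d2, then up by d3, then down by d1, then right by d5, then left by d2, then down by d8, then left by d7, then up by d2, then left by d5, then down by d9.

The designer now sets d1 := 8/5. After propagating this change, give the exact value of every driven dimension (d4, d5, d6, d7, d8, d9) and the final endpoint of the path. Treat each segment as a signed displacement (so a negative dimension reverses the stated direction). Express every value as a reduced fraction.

d4 = 673/40
d5 = 1081/120
d6 = 1081/600
d7 = 609/40
d8 = 2011/40
d9 = 1751/8
endpoint = (-609/40, -1009/4)

Apply edit: d1 := 8/5
  d4 = d1*2 + d3 + d2/4 = 673/40
  d5 = d4/3 + 3 + d1/4 = 1081/120
  d6 = d5/5 = 1081/600
  d7 = d4 - d1 = 609/40
  d8 = 3 + d7*2 + d4 = 2011/40
  d9 = d8*5 - d2*5 = 1751/8
Walk from origin (0, 0):
  seg 1: right by d2 = 13/2 → (13/2, 0)
  seg 2: up by d3 = 12 → (13/2, 12)
  seg 3: down by d1 = 8/5 → (13/2, 52/5)
  seg 4: right by d5 = 1081/120 → (1861/120, 52/5)
  seg 5: left by d2 = 13/2 → (1081/120, 52/5)
  seg 6: down by d8 = 2011/40 → (1081/120, -319/8)
  seg 7: left by d7 = 609/40 → (-373/60, -319/8)
  seg 8: up by d2 = 13/2 → (-373/60, -267/8)
  seg 9: left by d5 = 1081/120 → (-609/40, -267/8)
  seg 10: down by d9 = 1751/8 → (-609/40, -1009/4)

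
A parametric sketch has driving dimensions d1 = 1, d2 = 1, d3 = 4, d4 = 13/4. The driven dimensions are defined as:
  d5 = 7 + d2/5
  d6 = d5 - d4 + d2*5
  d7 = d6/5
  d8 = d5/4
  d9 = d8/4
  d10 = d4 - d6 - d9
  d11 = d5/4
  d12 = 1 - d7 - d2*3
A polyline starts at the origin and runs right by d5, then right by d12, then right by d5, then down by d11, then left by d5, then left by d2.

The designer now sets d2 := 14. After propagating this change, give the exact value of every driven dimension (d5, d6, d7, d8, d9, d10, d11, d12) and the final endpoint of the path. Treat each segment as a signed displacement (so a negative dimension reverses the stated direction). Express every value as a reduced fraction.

d5 = 49/5
d6 = 1531/20
d7 = 1531/100
d8 = 49/20
d9 = 49/80
d10 = -5913/80
d11 = 49/20
d12 = -5631/100
endpoint = (-6051/100, -49/20)

Apply edit: d2 := 14
  d5 = 7 + d2/5 = 49/5
  d6 = d5 - d4 + d2*5 = 1531/20
  d7 = d6/5 = 1531/100
  d8 = d5/4 = 49/20
  d9 = d8/4 = 49/80
  d10 = d4 - d6 - d9 = -5913/80
  d11 = d5/4 = 49/20
  d12 = 1 - d7 - d2*3 = -5631/100
Walk from origin (0, 0):
  seg 1: right by d5 = 49/5 → (49/5, 0)
  seg 2: right by d12 = -5631/100 → (-4651/100, 0)
  seg 3: right by d5 = 49/5 → (-3671/100, 0)
  seg 4: down by d11 = 49/20 → (-3671/100, -49/20)
  seg 5: left by d5 = 49/5 → (-4651/100, -49/20)
  seg 6: left by d2 = 14 → (-6051/100, -49/20)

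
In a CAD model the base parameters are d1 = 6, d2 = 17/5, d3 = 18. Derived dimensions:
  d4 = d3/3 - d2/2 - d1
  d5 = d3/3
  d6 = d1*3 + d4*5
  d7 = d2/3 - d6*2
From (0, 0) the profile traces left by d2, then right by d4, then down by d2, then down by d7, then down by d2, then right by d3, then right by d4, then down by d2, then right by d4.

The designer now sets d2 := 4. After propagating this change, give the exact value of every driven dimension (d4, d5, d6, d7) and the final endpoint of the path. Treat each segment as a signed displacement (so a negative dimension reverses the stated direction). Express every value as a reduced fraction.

d4 = -2
d5 = 6
d6 = 8
d7 = -44/3
endpoint = (8, 8/3)

Apply edit: d2 := 4
  d4 = d3/3 - d2/2 - d1 = -2
  d5 = d3/3 = 6
  d6 = d1*3 + d4*5 = 8
  d7 = d2/3 - d6*2 = -44/3
Walk from origin (0, 0):
  seg 1: left by d2 = 4 → (-4, 0)
  seg 2: right by d4 = -2 → (-6, 0)
  seg 3: down by d2 = 4 → (-6, -4)
  seg 4: down by d7 = -44/3 → (-6, 32/3)
  seg 5: down by d2 = 4 → (-6, 20/3)
  seg 6: right by d3 = 18 → (12, 20/3)
  seg 7: right by d4 = -2 → (10, 20/3)
  seg 8: down by d2 = 4 → (10, 8/3)
  seg 9: right by d4 = -2 → (8, 8/3)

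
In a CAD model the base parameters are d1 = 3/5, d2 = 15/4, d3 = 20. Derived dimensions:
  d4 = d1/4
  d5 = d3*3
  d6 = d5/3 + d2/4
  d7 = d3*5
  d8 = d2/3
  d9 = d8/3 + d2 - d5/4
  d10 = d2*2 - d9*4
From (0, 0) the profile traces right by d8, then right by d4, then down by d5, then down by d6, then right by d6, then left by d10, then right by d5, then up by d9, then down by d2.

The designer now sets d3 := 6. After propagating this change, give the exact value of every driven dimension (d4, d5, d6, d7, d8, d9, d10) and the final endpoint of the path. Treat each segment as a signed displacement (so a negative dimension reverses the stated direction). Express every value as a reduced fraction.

d4 = 3/20
d5 = 18
d6 = 111/16
d7 = 30
d8 = 5/4
d9 = -1/3
d10 = 53/6
endpoint = (4201/240, -1393/48)

Apply edit: d3 := 6
  d4 = d1/4 = 3/20
  d5 = d3*3 = 18
  d6 = d5/3 + d2/4 = 111/16
  d7 = d3*5 = 30
  d8 = d2/3 = 5/4
  d9 = d8/3 + d2 - d5/4 = -1/3
  d10 = d2*2 - d9*4 = 53/6
Walk from origin (0, 0):
  seg 1: right by d8 = 5/4 → (5/4, 0)
  seg 2: right by d4 = 3/20 → (7/5, 0)
  seg 3: down by d5 = 18 → (7/5, -18)
  seg 4: down by d6 = 111/16 → (7/5, -399/16)
  seg 5: right by d6 = 111/16 → (667/80, -399/16)
  seg 6: left by d10 = 53/6 → (-119/240, -399/16)
  seg 7: right by d5 = 18 → (4201/240, -399/16)
  seg 8: up by d9 = -1/3 → (4201/240, -1213/48)
  seg 9: down by d2 = 15/4 → (4201/240, -1393/48)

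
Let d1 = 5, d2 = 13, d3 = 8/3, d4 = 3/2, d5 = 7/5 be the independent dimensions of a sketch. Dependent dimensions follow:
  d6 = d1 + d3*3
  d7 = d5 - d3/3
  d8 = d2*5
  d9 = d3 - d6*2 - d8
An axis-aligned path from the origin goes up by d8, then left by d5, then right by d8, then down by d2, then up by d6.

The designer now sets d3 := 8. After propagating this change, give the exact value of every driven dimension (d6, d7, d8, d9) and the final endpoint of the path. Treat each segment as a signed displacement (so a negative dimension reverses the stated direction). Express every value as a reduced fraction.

Apply edit: d3 := 8
  d6 = d1 + d3*3 = 29
  d7 = d5 - d3/3 = -19/15
  d8 = d2*5 = 65
  d9 = d3 - d6*2 - d8 = -115
Walk from origin (0, 0):
  seg 1: up by d8 = 65 → (0, 65)
  seg 2: left by d5 = 7/5 → (-7/5, 65)
  seg 3: right by d8 = 65 → (318/5, 65)
  seg 4: down by d2 = 13 → (318/5, 52)
  seg 5: up by d6 = 29 → (318/5, 81)

d6 = 29
d7 = -19/15
d8 = 65
d9 = -115
endpoint = (318/5, 81)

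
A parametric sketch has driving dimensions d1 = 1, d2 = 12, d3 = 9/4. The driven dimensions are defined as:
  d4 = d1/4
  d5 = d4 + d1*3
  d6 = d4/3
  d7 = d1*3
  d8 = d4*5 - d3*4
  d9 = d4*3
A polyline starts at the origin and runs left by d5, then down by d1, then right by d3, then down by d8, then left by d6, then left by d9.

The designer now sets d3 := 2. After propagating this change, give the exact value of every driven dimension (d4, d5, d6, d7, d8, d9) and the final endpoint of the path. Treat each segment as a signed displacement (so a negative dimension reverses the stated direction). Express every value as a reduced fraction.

Apply edit: d3 := 2
  d4 = d1/4 = 1/4
  d5 = d4 + d1*3 = 13/4
  d6 = d4/3 = 1/12
  d7 = d1*3 = 3
  d8 = d4*5 - d3*4 = -27/4
  d9 = d4*3 = 3/4
Walk from origin (0, 0):
  seg 1: left by d5 = 13/4 → (-13/4, 0)
  seg 2: down by d1 = 1 → (-13/4, -1)
  seg 3: right by d3 = 2 → (-5/4, -1)
  seg 4: down by d8 = -27/4 → (-5/4, 23/4)
  seg 5: left by d6 = 1/12 → (-4/3, 23/4)
  seg 6: left by d9 = 3/4 → (-25/12, 23/4)

d4 = 1/4
d5 = 13/4
d6 = 1/12
d7 = 3
d8 = -27/4
d9 = 3/4
endpoint = (-25/12, 23/4)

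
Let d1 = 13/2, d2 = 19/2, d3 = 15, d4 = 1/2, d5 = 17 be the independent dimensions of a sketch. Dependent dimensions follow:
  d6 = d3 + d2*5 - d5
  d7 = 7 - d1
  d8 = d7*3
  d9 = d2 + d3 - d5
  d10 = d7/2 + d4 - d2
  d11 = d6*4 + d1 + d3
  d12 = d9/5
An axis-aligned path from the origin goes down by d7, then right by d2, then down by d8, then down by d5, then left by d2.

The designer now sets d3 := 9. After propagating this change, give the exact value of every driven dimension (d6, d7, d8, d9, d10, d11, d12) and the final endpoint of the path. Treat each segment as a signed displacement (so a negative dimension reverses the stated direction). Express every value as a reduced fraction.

d6 = 79/2
d7 = 1/2
d8 = 3/2
d9 = 3/2
d10 = -35/4
d11 = 347/2
d12 = 3/10
endpoint = (0, -19)

Apply edit: d3 := 9
  d6 = d3 + d2*5 - d5 = 79/2
  d7 = 7 - d1 = 1/2
  d8 = d7*3 = 3/2
  d9 = d2 + d3 - d5 = 3/2
  d10 = d7/2 + d4 - d2 = -35/4
  d11 = d6*4 + d1 + d3 = 347/2
  d12 = d9/5 = 3/10
Walk from origin (0, 0):
  seg 1: down by d7 = 1/2 → (0, -1/2)
  seg 2: right by d2 = 19/2 → (19/2, -1/2)
  seg 3: down by d8 = 3/2 → (19/2, -2)
  seg 4: down by d5 = 17 → (19/2, -19)
  seg 5: left by d2 = 19/2 → (0, -19)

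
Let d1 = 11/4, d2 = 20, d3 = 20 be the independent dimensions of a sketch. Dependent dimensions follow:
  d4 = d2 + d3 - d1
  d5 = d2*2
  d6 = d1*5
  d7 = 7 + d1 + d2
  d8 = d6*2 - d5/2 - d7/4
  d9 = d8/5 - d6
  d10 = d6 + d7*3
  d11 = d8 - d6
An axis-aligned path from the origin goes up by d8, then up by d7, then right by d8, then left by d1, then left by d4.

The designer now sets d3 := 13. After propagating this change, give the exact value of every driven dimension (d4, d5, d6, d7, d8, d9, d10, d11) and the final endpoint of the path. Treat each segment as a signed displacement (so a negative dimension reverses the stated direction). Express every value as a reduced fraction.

Apply edit: d3 := 13
  d4 = d2 + d3 - d1 = 121/4
  d5 = d2*2 = 40
  d6 = d1*5 = 55/4
  d7 = 7 + d1 + d2 = 119/4
  d8 = d6*2 - d5/2 - d7/4 = 1/16
  d9 = d8/5 - d6 = -1099/80
  d10 = d6 + d7*3 = 103
  d11 = d8 - d6 = -219/16
Walk from origin (0, 0):
  seg 1: up by d8 = 1/16 → (0, 1/16)
  seg 2: up by d7 = 119/4 → (0, 477/16)
  seg 3: right by d8 = 1/16 → (1/16, 477/16)
  seg 4: left by d1 = 11/4 → (-43/16, 477/16)
  seg 5: left by d4 = 121/4 → (-527/16, 477/16)

d4 = 121/4
d5 = 40
d6 = 55/4
d7 = 119/4
d8 = 1/16
d9 = -1099/80
d10 = 103
d11 = -219/16
endpoint = (-527/16, 477/16)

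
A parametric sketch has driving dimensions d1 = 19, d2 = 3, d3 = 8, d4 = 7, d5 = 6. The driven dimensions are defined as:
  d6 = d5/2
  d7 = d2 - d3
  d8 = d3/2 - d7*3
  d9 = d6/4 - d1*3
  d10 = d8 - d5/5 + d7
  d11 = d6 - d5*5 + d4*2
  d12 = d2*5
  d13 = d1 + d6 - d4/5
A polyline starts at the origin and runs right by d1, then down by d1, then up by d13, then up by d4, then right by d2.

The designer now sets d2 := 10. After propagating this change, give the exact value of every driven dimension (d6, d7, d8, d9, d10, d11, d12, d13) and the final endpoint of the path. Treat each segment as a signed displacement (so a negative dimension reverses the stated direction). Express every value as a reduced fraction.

Apply edit: d2 := 10
  d6 = d5/2 = 3
  d7 = d2 - d3 = 2
  d8 = d3/2 - d7*3 = -2
  d9 = d6/4 - d1*3 = -225/4
  d10 = d8 - d5/5 + d7 = -6/5
  d11 = d6 - d5*5 + d4*2 = -13
  d12 = d2*5 = 50
  d13 = d1 + d6 - d4/5 = 103/5
Walk from origin (0, 0):
  seg 1: right by d1 = 19 → (19, 0)
  seg 2: down by d1 = 19 → (19, -19)
  seg 3: up by d13 = 103/5 → (19, 8/5)
  seg 4: up by d4 = 7 → (19, 43/5)
  seg 5: right by d2 = 10 → (29, 43/5)

d6 = 3
d7 = 2
d8 = -2
d9 = -225/4
d10 = -6/5
d11 = -13
d12 = 50
d13 = 103/5
endpoint = (29, 43/5)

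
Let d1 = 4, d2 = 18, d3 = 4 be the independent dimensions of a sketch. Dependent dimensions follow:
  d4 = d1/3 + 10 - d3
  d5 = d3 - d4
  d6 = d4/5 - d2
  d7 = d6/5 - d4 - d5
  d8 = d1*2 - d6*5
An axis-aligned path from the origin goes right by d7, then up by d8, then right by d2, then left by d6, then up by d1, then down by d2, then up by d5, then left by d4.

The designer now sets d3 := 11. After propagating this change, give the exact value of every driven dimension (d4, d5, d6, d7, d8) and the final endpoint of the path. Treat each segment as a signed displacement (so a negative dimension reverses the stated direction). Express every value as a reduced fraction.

d4 = 1/3
d5 = 32/3
d6 = -269/15
d7 = -1094/75
d8 = 293/3
endpoint = (1576/75, 283/3)

Apply edit: d3 := 11
  d4 = d1/3 + 10 - d3 = 1/3
  d5 = d3 - d4 = 32/3
  d6 = d4/5 - d2 = -269/15
  d7 = d6/5 - d4 - d5 = -1094/75
  d8 = d1*2 - d6*5 = 293/3
Walk from origin (0, 0):
  seg 1: right by d7 = -1094/75 → (-1094/75, 0)
  seg 2: up by d8 = 293/3 → (-1094/75, 293/3)
  seg 3: right by d2 = 18 → (256/75, 293/3)
  seg 4: left by d6 = -269/15 → (1601/75, 293/3)
  seg 5: up by d1 = 4 → (1601/75, 305/3)
  seg 6: down by d2 = 18 → (1601/75, 251/3)
  seg 7: up by d5 = 32/3 → (1601/75, 283/3)
  seg 8: left by d4 = 1/3 → (1576/75, 283/3)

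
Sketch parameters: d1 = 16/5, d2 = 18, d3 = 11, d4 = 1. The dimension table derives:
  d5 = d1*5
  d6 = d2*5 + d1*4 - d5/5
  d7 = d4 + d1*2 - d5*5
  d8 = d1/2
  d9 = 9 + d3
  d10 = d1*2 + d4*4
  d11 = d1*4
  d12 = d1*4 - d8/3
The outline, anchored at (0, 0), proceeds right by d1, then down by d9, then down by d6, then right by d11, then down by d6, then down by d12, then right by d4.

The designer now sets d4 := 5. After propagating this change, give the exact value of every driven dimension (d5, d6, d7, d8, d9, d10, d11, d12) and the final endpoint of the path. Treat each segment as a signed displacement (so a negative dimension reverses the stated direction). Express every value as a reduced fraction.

Apply edit: d4 := 5
  d5 = d1*5 = 16
  d6 = d2*5 + d1*4 - d5/5 = 498/5
  d7 = d4 + d1*2 - d5*5 = -343/5
  d8 = d1/2 = 8/5
  d9 = 9 + d3 = 20
  d10 = d1*2 + d4*4 = 132/5
  d11 = d1*4 = 64/5
  d12 = d1*4 - d8/3 = 184/15
Walk from origin (0, 0):
  seg 1: right by d1 = 16/5 → (16/5, 0)
  seg 2: down by d9 = 20 → (16/5, -20)
  seg 3: down by d6 = 498/5 → (16/5, -598/5)
  seg 4: right by d11 = 64/5 → (16, -598/5)
  seg 5: down by d6 = 498/5 → (16, -1096/5)
  seg 6: down by d12 = 184/15 → (16, -3472/15)
  seg 7: right by d4 = 5 → (21, -3472/15)

d5 = 16
d6 = 498/5
d7 = -343/5
d8 = 8/5
d9 = 20
d10 = 132/5
d11 = 64/5
d12 = 184/15
endpoint = (21, -3472/15)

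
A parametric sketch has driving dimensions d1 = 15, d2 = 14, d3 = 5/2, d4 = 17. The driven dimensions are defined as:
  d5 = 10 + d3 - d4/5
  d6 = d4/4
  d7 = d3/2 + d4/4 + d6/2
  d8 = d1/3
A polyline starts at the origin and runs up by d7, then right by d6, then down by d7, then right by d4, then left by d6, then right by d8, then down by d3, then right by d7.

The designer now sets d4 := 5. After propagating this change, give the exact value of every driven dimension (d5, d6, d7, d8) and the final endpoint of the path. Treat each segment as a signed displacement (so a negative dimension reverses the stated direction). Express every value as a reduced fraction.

d5 = 23/2
d6 = 5/4
d7 = 25/8
d8 = 5
endpoint = (105/8, -5/2)

Apply edit: d4 := 5
  d5 = 10 + d3 - d4/5 = 23/2
  d6 = d4/4 = 5/4
  d7 = d3/2 + d4/4 + d6/2 = 25/8
  d8 = d1/3 = 5
Walk from origin (0, 0):
  seg 1: up by d7 = 25/8 → (0, 25/8)
  seg 2: right by d6 = 5/4 → (5/4, 25/8)
  seg 3: down by d7 = 25/8 → (5/4, 0)
  seg 4: right by d4 = 5 → (25/4, 0)
  seg 5: left by d6 = 5/4 → (5, 0)
  seg 6: right by d8 = 5 → (10, 0)
  seg 7: down by d3 = 5/2 → (10, -5/2)
  seg 8: right by d7 = 25/8 → (105/8, -5/2)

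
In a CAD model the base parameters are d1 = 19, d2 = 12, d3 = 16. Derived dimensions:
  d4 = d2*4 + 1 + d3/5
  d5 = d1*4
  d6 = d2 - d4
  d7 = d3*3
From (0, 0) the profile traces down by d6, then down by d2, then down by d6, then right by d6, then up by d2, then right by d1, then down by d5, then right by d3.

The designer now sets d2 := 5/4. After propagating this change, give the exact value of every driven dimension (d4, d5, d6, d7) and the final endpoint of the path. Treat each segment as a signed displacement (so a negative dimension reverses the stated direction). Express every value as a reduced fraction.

Apply edit: d2 := 5/4
  d4 = d2*4 + 1 + d3/5 = 46/5
  d5 = d1*4 = 76
  d6 = d2 - d4 = -159/20
  d7 = d3*3 = 48
Walk from origin (0, 0):
  seg 1: down by d6 = -159/20 → (0, 159/20)
  seg 2: down by d2 = 5/4 → (0, 67/10)
  seg 3: down by d6 = -159/20 → (0, 293/20)
  seg 4: right by d6 = -159/20 → (-159/20, 293/20)
  seg 5: up by d2 = 5/4 → (-159/20, 159/10)
  seg 6: right by d1 = 19 → (221/20, 159/10)
  seg 7: down by d5 = 76 → (221/20, -601/10)
  seg 8: right by d3 = 16 → (541/20, -601/10)

d4 = 46/5
d5 = 76
d6 = -159/20
d7 = 48
endpoint = (541/20, -601/10)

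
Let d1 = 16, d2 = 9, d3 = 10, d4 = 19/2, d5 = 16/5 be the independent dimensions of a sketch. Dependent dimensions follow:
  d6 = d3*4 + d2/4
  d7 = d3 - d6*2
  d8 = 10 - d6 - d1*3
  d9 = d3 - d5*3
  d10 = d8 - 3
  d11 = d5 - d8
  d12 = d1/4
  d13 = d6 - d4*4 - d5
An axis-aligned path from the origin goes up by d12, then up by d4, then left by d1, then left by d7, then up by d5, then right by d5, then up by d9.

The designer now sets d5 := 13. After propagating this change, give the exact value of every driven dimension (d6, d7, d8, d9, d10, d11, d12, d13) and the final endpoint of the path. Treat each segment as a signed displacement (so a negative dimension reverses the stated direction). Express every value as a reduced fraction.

Apply edit: d5 := 13
  d6 = d3*4 + d2/4 = 169/4
  d7 = d3 - d6*2 = -149/2
  d8 = 10 - d6 - d1*3 = -321/4
  d9 = d3 - d5*3 = -29
  d10 = d8 - 3 = -333/4
  d11 = d5 - d8 = 373/4
  d12 = d1/4 = 4
  d13 = d6 - d4*4 - d5 = -35/4
Walk from origin (0, 0):
  seg 1: up by d12 = 4 → (0, 4)
  seg 2: up by d4 = 19/2 → (0, 27/2)
  seg 3: left by d1 = 16 → (-16, 27/2)
  seg 4: left by d7 = -149/2 → (117/2, 27/2)
  seg 5: up by d5 = 13 → (117/2, 53/2)
  seg 6: right by d5 = 13 → (143/2, 53/2)
  seg 7: up by d9 = -29 → (143/2, -5/2)

d6 = 169/4
d7 = -149/2
d8 = -321/4
d9 = -29
d10 = -333/4
d11 = 373/4
d12 = 4
d13 = -35/4
endpoint = (143/2, -5/2)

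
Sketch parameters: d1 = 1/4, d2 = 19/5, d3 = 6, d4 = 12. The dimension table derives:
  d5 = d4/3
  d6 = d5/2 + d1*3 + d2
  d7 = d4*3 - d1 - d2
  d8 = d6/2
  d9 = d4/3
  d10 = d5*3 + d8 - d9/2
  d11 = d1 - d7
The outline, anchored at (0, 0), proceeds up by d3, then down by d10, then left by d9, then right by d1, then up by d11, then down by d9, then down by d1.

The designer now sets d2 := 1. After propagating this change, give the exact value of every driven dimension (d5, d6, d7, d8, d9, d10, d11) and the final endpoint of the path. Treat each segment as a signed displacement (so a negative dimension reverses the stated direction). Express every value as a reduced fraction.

d5 = 4
d6 = 15/4
d7 = 139/4
d8 = 15/8
d9 = 4
d10 = 95/8
d11 = -69/2
endpoint = (-15/4, -357/8)

Apply edit: d2 := 1
  d5 = d4/3 = 4
  d6 = d5/2 + d1*3 + d2 = 15/4
  d7 = d4*3 - d1 - d2 = 139/4
  d8 = d6/2 = 15/8
  d9 = d4/3 = 4
  d10 = d5*3 + d8 - d9/2 = 95/8
  d11 = d1 - d7 = -69/2
Walk from origin (0, 0):
  seg 1: up by d3 = 6 → (0, 6)
  seg 2: down by d10 = 95/8 → (0, -47/8)
  seg 3: left by d9 = 4 → (-4, -47/8)
  seg 4: right by d1 = 1/4 → (-15/4, -47/8)
  seg 5: up by d11 = -69/2 → (-15/4, -323/8)
  seg 6: down by d9 = 4 → (-15/4, -355/8)
  seg 7: down by d1 = 1/4 → (-15/4, -357/8)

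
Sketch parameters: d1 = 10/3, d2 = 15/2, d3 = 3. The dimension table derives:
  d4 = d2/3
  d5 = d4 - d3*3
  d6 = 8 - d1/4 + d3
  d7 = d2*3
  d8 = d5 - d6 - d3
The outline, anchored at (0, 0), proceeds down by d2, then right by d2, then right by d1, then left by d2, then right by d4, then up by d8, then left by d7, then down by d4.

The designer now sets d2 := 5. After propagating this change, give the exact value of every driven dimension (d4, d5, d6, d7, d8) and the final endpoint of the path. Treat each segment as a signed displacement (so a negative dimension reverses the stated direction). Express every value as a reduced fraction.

Apply edit: d2 := 5
  d4 = d2/3 = 5/3
  d5 = d4 - d3*3 = -22/3
  d6 = 8 - d1/4 + d3 = 61/6
  d7 = d2*3 = 15
  d8 = d5 - d6 - d3 = -41/2
Walk from origin (0, 0):
  seg 1: down by d2 = 5 → (0, -5)
  seg 2: right by d2 = 5 → (5, -5)
  seg 3: right by d1 = 10/3 → (25/3, -5)
  seg 4: left by d2 = 5 → (10/3, -5)
  seg 5: right by d4 = 5/3 → (5, -5)
  seg 6: up by d8 = -41/2 → (5, -51/2)
  seg 7: left by d7 = 15 → (-10, -51/2)
  seg 8: down by d4 = 5/3 → (-10, -163/6)

d4 = 5/3
d5 = -22/3
d6 = 61/6
d7 = 15
d8 = -41/2
endpoint = (-10, -163/6)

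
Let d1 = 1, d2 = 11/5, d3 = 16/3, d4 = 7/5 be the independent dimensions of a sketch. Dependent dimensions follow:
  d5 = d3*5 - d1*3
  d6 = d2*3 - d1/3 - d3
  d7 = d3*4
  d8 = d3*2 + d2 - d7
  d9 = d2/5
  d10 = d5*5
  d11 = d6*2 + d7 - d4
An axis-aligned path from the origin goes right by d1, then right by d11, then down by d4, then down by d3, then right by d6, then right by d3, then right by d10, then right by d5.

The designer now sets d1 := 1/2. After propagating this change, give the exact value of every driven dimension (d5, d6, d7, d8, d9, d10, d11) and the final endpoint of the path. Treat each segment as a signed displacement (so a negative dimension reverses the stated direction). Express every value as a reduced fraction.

d5 = 151/6
d6 = 11/10
d7 = 64/3
d8 = -127/15
d9 = 11/25
d10 = 755/6
d11 = 332/15
endpoint = (2701/15, -101/15)

Apply edit: d1 := 1/2
  d5 = d3*5 - d1*3 = 151/6
  d6 = d2*3 - d1/3 - d3 = 11/10
  d7 = d3*4 = 64/3
  d8 = d3*2 + d2 - d7 = -127/15
  d9 = d2/5 = 11/25
  d10 = d5*5 = 755/6
  d11 = d6*2 + d7 - d4 = 332/15
Walk from origin (0, 0):
  seg 1: right by d1 = 1/2 → (1/2, 0)
  seg 2: right by d11 = 332/15 → (679/30, 0)
  seg 3: down by d4 = 7/5 → (679/30, -7/5)
  seg 4: down by d3 = 16/3 → (679/30, -101/15)
  seg 5: right by d6 = 11/10 → (356/15, -101/15)
  seg 6: right by d3 = 16/3 → (436/15, -101/15)
  seg 7: right by d10 = 755/6 → (1549/10, -101/15)
  seg 8: right by d5 = 151/6 → (2701/15, -101/15)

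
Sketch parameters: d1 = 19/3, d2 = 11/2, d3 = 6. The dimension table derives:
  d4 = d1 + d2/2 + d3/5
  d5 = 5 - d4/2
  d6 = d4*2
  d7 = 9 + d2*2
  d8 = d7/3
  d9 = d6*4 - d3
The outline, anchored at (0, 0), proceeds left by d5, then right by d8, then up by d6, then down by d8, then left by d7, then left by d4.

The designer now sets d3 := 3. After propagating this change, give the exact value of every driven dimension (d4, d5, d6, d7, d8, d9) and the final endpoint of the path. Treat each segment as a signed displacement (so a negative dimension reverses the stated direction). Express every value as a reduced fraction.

d4 = 581/60
d5 = 19/120
d6 = 581/30
d7 = 20
d8 = 20/3
d9 = 1117/15
endpoint = (-927/40, 127/10)

Apply edit: d3 := 3
  d4 = d1 + d2/2 + d3/5 = 581/60
  d5 = 5 - d4/2 = 19/120
  d6 = d4*2 = 581/30
  d7 = 9 + d2*2 = 20
  d8 = d7/3 = 20/3
  d9 = d6*4 - d3 = 1117/15
Walk from origin (0, 0):
  seg 1: left by d5 = 19/120 → (-19/120, 0)
  seg 2: right by d8 = 20/3 → (781/120, 0)
  seg 3: up by d6 = 581/30 → (781/120, 581/30)
  seg 4: down by d8 = 20/3 → (781/120, 127/10)
  seg 5: left by d7 = 20 → (-1619/120, 127/10)
  seg 6: left by d4 = 581/60 → (-927/40, 127/10)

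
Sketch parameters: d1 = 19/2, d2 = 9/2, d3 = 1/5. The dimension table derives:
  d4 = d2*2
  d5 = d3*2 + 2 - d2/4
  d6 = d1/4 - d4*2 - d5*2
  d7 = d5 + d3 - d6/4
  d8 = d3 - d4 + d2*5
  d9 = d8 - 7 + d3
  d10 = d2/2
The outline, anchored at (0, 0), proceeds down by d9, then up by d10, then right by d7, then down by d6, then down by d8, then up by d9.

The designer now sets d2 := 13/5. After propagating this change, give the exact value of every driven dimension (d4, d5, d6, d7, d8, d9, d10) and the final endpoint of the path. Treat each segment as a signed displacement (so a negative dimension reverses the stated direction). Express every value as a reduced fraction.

d4 = 26/5
d5 = 7/4
d6 = -461/40
d7 = 773/160
d8 = 8
d9 = 6/5
d10 = 13/10
endpoint = (773/160, 193/40)

Apply edit: d2 := 13/5
  d4 = d2*2 = 26/5
  d5 = d3*2 + 2 - d2/4 = 7/4
  d6 = d1/4 - d4*2 - d5*2 = -461/40
  d7 = d5 + d3 - d6/4 = 773/160
  d8 = d3 - d4 + d2*5 = 8
  d9 = d8 - 7 + d3 = 6/5
  d10 = d2/2 = 13/10
Walk from origin (0, 0):
  seg 1: down by d9 = 6/5 → (0, -6/5)
  seg 2: up by d10 = 13/10 → (0, 1/10)
  seg 3: right by d7 = 773/160 → (773/160, 1/10)
  seg 4: down by d6 = -461/40 → (773/160, 93/8)
  seg 5: down by d8 = 8 → (773/160, 29/8)
  seg 6: up by d9 = 6/5 → (773/160, 193/40)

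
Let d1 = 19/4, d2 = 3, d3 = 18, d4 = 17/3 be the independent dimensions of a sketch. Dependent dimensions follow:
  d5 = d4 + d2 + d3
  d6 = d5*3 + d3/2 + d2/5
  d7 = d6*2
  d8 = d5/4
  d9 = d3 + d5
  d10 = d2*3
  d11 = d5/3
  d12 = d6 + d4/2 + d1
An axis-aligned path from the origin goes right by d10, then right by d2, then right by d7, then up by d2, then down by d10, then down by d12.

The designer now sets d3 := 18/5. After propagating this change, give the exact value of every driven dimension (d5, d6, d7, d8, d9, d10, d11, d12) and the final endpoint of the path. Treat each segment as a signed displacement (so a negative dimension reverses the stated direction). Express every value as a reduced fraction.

d5 = 184/15
d6 = 196/5
d7 = 392/5
d8 = 46/15
d9 = 238/15
d10 = 9
d11 = 184/45
d12 = 2807/60
endpoint = (452/5, -3167/60)

Apply edit: d3 := 18/5
  d5 = d4 + d2 + d3 = 184/15
  d6 = d5*3 + d3/2 + d2/5 = 196/5
  d7 = d6*2 = 392/5
  d8 = d5/4 = 46/15
  d9 = d3 + d5 = 238/15
  d10 = d2*3 = 9
  d11 = d5/3 = 184/45
  d12 = d6 + d4/2 + d1 = 2807/60
Walk from origin (0, 0):
  seg 1: right by d10 = 9 → (9, 0)
  seg 2: right by d2 = 3 → (12, 0)
  seg 3: right by d7 = 392/5 → (452/5, 0)
  seg 4: up by d2 = 3 → (452/5, 3)
  seg 5: down by d10 = 9 → (452/5, -6)
  seg 6: down by d12 = 2807/60 → (452/5, -3167/60)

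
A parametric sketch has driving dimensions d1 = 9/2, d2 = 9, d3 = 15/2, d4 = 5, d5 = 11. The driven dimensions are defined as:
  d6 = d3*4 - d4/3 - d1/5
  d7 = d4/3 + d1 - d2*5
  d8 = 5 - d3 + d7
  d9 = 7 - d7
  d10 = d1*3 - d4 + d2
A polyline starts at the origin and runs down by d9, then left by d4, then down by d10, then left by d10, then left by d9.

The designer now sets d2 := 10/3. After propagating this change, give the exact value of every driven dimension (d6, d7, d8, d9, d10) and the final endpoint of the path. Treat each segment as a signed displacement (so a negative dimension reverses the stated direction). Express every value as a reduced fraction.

d6 = 823/30
d7 = -21/2
d8 = -13
d9 = 35/2
d10 = 71/6
endpoint = (-103/3, -88/3)

Apply edit: d2 := 10/3
  d6 = d3*4 - d4/3 - d1/5 = 823/30
  d7 = d4/3 + d1 - d2*5 = -21/2
  d8 = 5 - d3 + d7 = -13
  d9 = 7 - d7 = 35/2
  d10 = d1*3 - d4 + d2 = 71/6
Walk from origin (0, 0):
  seg 1: down by d9 = 35/2 → (0, -35/2)
  seg 2: left by d4 = 5 → (-5, -35/2)
  seg 3: down by d10 = 71/6 → (-5, -88/3)
  seg 4: left by d10 = 71/6 → (-101/6, -88/3)
  seg 5: left by d9 = 35/2 → (-103/3, -88/3)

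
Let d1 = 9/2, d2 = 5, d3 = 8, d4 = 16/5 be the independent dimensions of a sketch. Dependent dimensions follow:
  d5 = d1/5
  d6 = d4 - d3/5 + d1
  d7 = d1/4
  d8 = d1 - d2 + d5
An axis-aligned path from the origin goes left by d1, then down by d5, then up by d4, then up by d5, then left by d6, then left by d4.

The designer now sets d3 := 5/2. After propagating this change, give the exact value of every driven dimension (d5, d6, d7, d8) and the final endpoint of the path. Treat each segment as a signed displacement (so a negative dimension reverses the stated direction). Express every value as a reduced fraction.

Apply edit: d3 := 5/2
  d5 = d1/5 = 9/10
  d6 = d4 - d3/5 + d1 = 36/5
  d7 = d1/4 = 9/8
  d8 = d1 - d2 + d5 = 2/5
Walk from origin (0, 0):
  seg 1: left by d1 = 9/2 → (-9/2, 0)
  seg 2: down by d5 = 9/10 → (-9/2, -9/10)
  seg 3: up by d4 = 16/5 → (-9/2, 23/10)
  seg 4: up by d5 = 9/10 → (-9/2, 16/5)
  seg 5: left by d6 = 36/5 → (-117/10, 16/5)
  seg 6: left by d4 = 16/5 → (-149/10, 16/5)

d5 = 9/10
d6 = 36/5
d7 = 9/8
d8 = 2/5
endpoint = (-149/10, 16/5)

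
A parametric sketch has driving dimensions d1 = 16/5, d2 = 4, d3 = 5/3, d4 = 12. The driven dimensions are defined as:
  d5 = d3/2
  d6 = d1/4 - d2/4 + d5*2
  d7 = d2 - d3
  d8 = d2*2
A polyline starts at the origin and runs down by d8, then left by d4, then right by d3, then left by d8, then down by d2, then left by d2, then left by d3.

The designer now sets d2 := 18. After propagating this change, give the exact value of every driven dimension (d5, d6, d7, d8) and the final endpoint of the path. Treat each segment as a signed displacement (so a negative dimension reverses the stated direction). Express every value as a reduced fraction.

d5 = 5/6
d6 = -61/30
d7 = 49/3
d8 = 36
endpoint = (-66, -54)

Apply edit: d2 := 18
  d5 = d3/2 = 5/6
  d6 = d1/4 - d2/4 + d5*2 = -61/30
  d7 = d2 - d3 = 49/3
  d8 = d2*2 = 36
Walk from origin (0, 0):
  seg 1: down by d8 = 36 → (0, -36)
  seg 2: left by d4 = 12 → (-12, -36)
  seg 3: right by d3 = 5/3 → (-31/3, -36)
  seg 4: left by d8 = 36 → (-139/3, -36)
  seg 5: down by d2 = 18 → (-139/3, -54)
  seg 6: left by d2 = 18 → (-193/3, -54)
  seg 7: left by d3 = 5/3 → (-66, -54)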